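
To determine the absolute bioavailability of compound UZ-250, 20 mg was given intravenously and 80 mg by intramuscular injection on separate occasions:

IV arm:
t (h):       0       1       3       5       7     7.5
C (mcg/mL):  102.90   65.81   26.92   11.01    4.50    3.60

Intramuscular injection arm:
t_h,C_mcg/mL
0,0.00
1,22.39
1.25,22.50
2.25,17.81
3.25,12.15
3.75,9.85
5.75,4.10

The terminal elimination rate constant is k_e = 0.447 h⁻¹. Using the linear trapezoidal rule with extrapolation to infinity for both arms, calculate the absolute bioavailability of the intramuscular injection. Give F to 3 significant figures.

Trapezoidal AUC_0→7.5 (IV):
  [0→1]: (102.90+65.81)/2 × 1 = 84.355
  [1→3]: (65.81+26.92)/2 × 2 = 92.73
  [3→5]: (26.92+11.01)/2 × 2 = 37.93
  [5→7]: (11.01+4.50)/2 × 2 = 15.51
  [7→7.5]: (4.50+3.60)/2 × 0.5 = 2.025
  Sum = 232.55 mcg/mL·h
IV tail: 3.60/0.447 = 8.054; AUC_iv,0→∞ = 232.55 + 8.054 = 240.604 mcg/mL·h
Trapezoidal AUC_0→5.75 (intramuscular injection):
  [0→1]: (0.00+22.39)/2 × 1 = 11.195
  [1→1.25]: (22.39+22.50)/2 × 0.25 = 5.61125
  [1.25→2.25]: (22.50+17.81)/2 × 1 = 20.155
  [2.25→3.25]: (17.81+12.15)/2 × 1 = 14.98
  [3.25→3.75]: (12.15+9.85)/2 × 0.5 = 5.5
  [3.75→5.75]: (9.85+4.10)/2 × 2 = 13.95
  Sum = 71.39125 mcg/mL·h
intramuscular injection tail: 4.10/0.447 = 9.172; AUC_ev,0→∞ = 71.39125 + 9.172 = 80.56325 mcg/mL·h
F = (AUC_ev/D_ev)/(AUC_iv/D_iv) = (80.56325/80)/(240.604/20) = 1.00704/12.0302 = 0.0837

F = 0.0837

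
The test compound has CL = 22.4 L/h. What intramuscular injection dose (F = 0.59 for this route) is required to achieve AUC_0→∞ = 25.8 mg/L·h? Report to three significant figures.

Dose = 980 mg

Dose = CL × AUC_0→∞ / F
     = 22.4 × 25.8 / 0.59 = 979.525 mg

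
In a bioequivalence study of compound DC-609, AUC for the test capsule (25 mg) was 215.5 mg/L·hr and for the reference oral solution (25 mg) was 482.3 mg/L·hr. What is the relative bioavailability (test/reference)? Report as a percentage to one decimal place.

F_rel = (AUC_test/D_test) / (AUC_ref/D_ref)
      = (215.5/25) / (482.3/25)
      = 8.62 / 19.292 = 0.4468 = 44.68%

F_rel = 44.7%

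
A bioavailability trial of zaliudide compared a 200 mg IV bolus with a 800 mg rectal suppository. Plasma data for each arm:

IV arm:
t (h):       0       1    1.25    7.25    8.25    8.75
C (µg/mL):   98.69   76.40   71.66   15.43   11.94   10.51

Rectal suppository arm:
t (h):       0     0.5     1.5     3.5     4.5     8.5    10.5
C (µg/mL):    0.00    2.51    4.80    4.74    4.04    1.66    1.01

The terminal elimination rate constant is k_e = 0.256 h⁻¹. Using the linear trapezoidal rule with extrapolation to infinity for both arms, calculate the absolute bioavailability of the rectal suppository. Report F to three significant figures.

F = 0.0212

Trapezoidal AUC_0→8.75 (IV):
  [0→1]: (98.69+76.40)/2 × 1 = 87.545
  [1→1.25]: (76.40+71.66)/2 × 0.25 = 18.5075
  [1.25→7.25]: (71.66+15.43)/2 × 6 = 261.27
  [7.25→8.25]: (15.43+11.94)/2 × 1 = 13.685
  [8.25→8.75]: (11.94+10.51)/2 × 0.5 = 5.6125
  Sum = 386.62 µg/mL·h
IV tail: 10.51/0.256 = 41.055; AUC_iv,0→∞ = 386.62 + 41.055 = 427.675 µg/mL·h
Trapezoidal AUC_0→10.5 (rectal suppository):
  [0→0.5]: (0.00+2.51)/2 × 0.5 = 0.6275
  [0.5→1.5]: (2.51+4.80)/2 × 1 = 3.655
  [1.5→3.5]: (4.80+4.74)/2 × 2 = 9.54
  [3.5→4.5]: (4.74+4.04)/2 × 1 = 4.39
  [4.5→8.5]: (4.04+1.66)/2 × 4 = 11.4
  [8.5→10.5]: (1.66+1.01)/2 × 2 = 2.67
  Sum = 32.2825 µg/mL·h
rectal suppository tail: 1.01/0.256 = 3.945; AUC_ev,0→∞ = 32.2825 + 3.945 = 36.2275 µg/mL·h
F = (AUC_ev/D_ev)/(AUC_iv/D_iv) = (36.2275/800)/(427.675/200) = 0.045284375/2.138375 = 0.0212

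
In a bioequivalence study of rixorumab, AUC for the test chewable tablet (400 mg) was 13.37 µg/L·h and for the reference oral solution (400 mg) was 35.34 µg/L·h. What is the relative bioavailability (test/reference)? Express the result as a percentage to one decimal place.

F_rel = 37.8%

F_rel = (AUC_test/D_test) / (AUC_ref/D_ref)
      = (13.37/400) / (35.34/400)
      = 0.033425 / 0.08835 = 0.3783 = 37.83%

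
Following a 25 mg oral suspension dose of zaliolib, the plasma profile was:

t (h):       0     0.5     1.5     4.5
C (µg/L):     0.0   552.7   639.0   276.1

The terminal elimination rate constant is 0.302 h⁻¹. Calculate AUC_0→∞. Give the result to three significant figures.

AUC = 3020 µg/L·h

Trapezoidal AUC_0→4.5:
  [0→0.5]: (0.0+552.7)/2 × 0.5 = 138.175
  [0.5→1.5]: (552.7+639.0)/2 × 1 = 595.85
  [1.5→4.5]: (639.0+276.1)/2 × 3 = 1372.65
  Sum = 2106.675 µg/L·h
Extrapolated tail: C_last / k_e = 276.1 / 0.302 = 914.238
AUC_0→∞ = 2106.675 + 914.238 = 3020.913 µg/L·h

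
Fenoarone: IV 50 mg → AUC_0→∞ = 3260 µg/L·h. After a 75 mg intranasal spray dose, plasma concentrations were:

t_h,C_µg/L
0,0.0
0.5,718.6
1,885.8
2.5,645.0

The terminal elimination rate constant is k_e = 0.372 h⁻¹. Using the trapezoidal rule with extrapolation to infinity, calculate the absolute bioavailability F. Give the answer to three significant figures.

Trapezoidal AUC_0→2.5 (intranasal spray):
  [0→0.5]: (0.0+718.6)/2 × 0.5 = 179.65
  [0.5→1]: (718.6+885.8)/2 × 0.5 = 401.1
  [1→2.5]: (885.8+645.0)/2 × 1.5 = 1148.1
  Sum = 1728.85 µg/L·h
Tail: C_last/k_e = 645.0/0.372 = 1733.871
AUC_0→∞ (intranasal spray) = 1728.85 + 1733.871 = 3462.721 µg/L·h
F = (AUC_ev/D_ev)/(AUC_iv/D_iv) = (3462.721/75)/(3260/50) = 46.1696/65.2 = 0.7081

F = 0.708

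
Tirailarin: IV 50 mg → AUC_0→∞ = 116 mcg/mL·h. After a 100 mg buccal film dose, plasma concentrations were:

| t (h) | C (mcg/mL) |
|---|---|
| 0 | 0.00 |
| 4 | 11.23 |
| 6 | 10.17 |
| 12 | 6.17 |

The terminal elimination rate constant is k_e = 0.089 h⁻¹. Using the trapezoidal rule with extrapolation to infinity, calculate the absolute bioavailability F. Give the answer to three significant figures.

Trapezoidal AUC_0→12 (buccal film):
  [0→4]: (0.00+11.23)/2 × 4 = 22.46
  [4→6]: (11.23+10.17)/2 × 2 = 21.4
  [6→12]: (10.17+6.17)/2 × 6 = 49.02
  Sum = 92.88 mcg/mL·h
Tail: C_last/k_e = 6.17/0.089 = 69.326
AUC_0→∞ (buccal film) = 92.88 + 69.326 = 162.206 mcg/mL·h
F = (AUC_ev/D_ev)/(AUC_iv/D_iv) = (162.206/100)/(116/50) = 1.62206/2.32 = 0.6992

F = 0.699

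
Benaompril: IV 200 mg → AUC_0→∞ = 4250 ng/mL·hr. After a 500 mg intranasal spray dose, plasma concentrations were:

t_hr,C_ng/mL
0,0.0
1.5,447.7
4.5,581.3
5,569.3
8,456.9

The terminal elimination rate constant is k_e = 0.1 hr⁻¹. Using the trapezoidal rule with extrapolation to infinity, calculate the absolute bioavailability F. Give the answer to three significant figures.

F = 0.779

Trapezoidal AUC_0→8 (intranasal spray):
  [0→1.5]: (0.0+447.7)/2 × 1.5 = 335.775
  [1.5→4.5]: (447.7+581.3)/2 × 3 = 1543.5
  [4.5→5]: (581.3+569.3)/2 × 0.5 = 287.65
  [5→8]: (569.3+456.9)/2 × 3 = 1539.3
  Sum = 3706.225 ng/mL·hr
Tail: C_last/k_e = 456.9/0.1 = 4569.000
AUC_0→∞ (intranasal spray) = 3706.225 + 4569.000 = 8275.225 ng/mL·hr
F = (AUC_ev/D_ev)/(AUC_iv/D_iv) = (8275.225/500)/(4250/200) = 16.55045/21.25 = 0.7788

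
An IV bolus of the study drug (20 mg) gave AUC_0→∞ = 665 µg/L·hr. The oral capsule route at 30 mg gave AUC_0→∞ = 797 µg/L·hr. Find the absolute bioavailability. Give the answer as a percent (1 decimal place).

F = 79.9%

F = (AUC_ev / D_ev) / (AUC_iv / D_iv)
  = (797/30) / (665/20)
  = 26.5667 / 33.25 = 0.7990
  = 79.90%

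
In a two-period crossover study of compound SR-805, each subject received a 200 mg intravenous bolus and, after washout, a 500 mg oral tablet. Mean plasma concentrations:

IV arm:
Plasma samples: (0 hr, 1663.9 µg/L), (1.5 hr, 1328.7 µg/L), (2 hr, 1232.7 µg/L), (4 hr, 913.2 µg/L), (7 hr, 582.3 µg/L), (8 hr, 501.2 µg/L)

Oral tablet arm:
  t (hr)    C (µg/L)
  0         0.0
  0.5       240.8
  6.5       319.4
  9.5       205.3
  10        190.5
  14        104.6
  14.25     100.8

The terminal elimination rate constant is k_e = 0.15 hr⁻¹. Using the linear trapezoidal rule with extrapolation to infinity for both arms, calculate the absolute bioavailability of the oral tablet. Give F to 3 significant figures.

F = 0.140

Trapezoidal AUC_0→8 (IV):
  [0→1.5]: (1663.9+1328.7)/2 × 1.5 = 2244.45
  [1.5→2]: (1328.7+1232.7)/2 × 0.5 = 640.35
  [2→4]: (1232.7+913.2)/2 × 2 = 2145.9
  [4→7]: (913.2+582.3)/2 × 3 = 2243.25
  [7→8]: (582.3+501.2)/2 × 1 = 541.75
  Sum = 7815.7 µg/L·hr
IV tail: 501.2/0.15 = 3341.333; AUC_iv,0→∞ = 7815.7 + 3341.333 = 11157.033 µg/L·hr
Trapezoidal AUC_0→14.25 (oral tablet):
  [0→0.5]: (0.0+240.8)/2 × 0.5 = 60.2
  [0.5→6.5]: (240.8+319.4)/2 × 6 = 1680.6
  [6.5→9.5]: (319.4+205.3)/2 × 3 = 787.05
  [9.5→10]: (205.3+190.5)/2 × 0.5 = 98.95
  [10→14]: (190.5+104.6)/2 × 4 = 590.2
  [14→14.25]: (104.6+100.8)/2 × 0.25 = 25.675
  Sum = 3242.675 µg/L·hr
oral tablet tail: 100.8/0.15 = 672.000; AUC_ev,0→∞ = 3242.675 + 672.000 = 3914.675 µg/L·hr
F = (AUC_ev/D_ev)/(AUC_iv/D_iv) = (3914.675/500)/(11157.033/200) = 7.82935/55.785165 = 0.1403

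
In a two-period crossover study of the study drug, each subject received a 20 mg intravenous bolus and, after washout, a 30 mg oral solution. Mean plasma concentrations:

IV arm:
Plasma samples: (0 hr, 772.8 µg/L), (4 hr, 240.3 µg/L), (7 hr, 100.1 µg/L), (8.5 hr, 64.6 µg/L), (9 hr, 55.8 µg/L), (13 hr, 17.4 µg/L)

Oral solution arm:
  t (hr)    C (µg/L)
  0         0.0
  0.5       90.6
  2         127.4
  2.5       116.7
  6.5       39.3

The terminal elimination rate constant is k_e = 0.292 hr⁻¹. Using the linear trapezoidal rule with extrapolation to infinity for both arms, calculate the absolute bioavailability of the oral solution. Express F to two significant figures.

F = 0.16

Trapezoidal AUC_0→13 (IV):
  [0→4]: (772.8+240.3)/2 × 4 = 2026.2
  [4→7]: (240.3+100.1)/2 × 3 = 510.6
  [7→8.5]: (100.1+64.6)/2 × 1.5 = 123.525
  [8.5→9]: (64.6+55.8)/2 × 0.5 = 30.1
  [9→13]: (55.8+17.4)/2 × 4 = 146.4
  Sum = 2836.825 µg/L·hr
IV tail: 17.4/0.292 = 59.589; AUC_iv,0→∞ = 2836.825 + 59.589 = 2896.414 µg/L·hr
Trapezoidal AUC_0→6.5 (oral solution):
  [0→0.5]: (0.0+90.6)/2 × 0.5 = 22.65
  [0.5→2]: (90.6+127.4)/2 × 1.5 = 163.5
  [2→2.5]: (127.4+116.7)/2 × 0.5 = 61.025
  [2.5→6.5]: (116.7+39.3)/2 × 4 = 312.0
  Sum = 559.175 µg/L·hr
oral solution tail: 39.3/0.292 = 134.589; AUC_ev,0→∞ = 559.175 + 134.589 = 693.764 µg/L·hr
F = (AUC_ev/D_ev)/(AUC_iv/D_iv) = (693.764/30)/(2896.414/20) = 23.1255/144.8207 = 0.1597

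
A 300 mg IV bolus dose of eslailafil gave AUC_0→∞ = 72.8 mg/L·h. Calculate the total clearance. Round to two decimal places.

CL = Dose_iv / AUC_0→∞
   = 300 / 72.8 = 4.12088 L/h

CL = 4.12 L/h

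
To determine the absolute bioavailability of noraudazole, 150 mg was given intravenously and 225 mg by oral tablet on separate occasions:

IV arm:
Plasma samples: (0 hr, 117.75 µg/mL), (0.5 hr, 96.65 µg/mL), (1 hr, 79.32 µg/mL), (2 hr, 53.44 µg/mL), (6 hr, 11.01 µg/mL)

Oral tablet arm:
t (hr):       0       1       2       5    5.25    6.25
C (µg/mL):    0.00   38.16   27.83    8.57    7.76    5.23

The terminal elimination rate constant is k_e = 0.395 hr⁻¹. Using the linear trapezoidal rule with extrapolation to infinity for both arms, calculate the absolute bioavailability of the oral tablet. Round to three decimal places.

Trapezoidal AUC_0→6 (IV):
  [0→0.5]: (117.75+96.65)/2 × 0.5 = 53.6
  [0.5→1]: (96.65+79.32)/2 × 0.5 = 43.9925
  [1→2]: (79.32+53.44)/2 × 1 = 66.38
  [2→6]: (53.44+11.01)/2 × 4 = 128.9
  Sum = 292.8725 µg/mL·hr
IV tail: 11.01/0.395 = 27.873; AUC_iv,0→∞ = 292.8725 + 27.873 = 320.7455 µg/mL·hr
Trapezoidal AUC_0→6.25 (oral tablet):
  [0→1]: (0.00+38.16)/2 × 1 = 19.08
  [1→2]: (38.16+27.83)/2 × 1 = 32.995
  [2→5]: (27.83+8.57)/2 × 3 = 54.6
  [5→5.25]: (8.57+7.76)/2 × 0.25 = 2.04125
  [5.25→6.25]: (7.76+5.23)/2 × 1 = 6.495
  Sum = 115.21125 µg/mL·hr
oral tablet tail: 5.23/0.395 = 13.241; AUC_ev,0→∞ = 115.21125 + 13.241 = 128.45225 µg/mL·hr
F = (AUC_ev/D_ev)/(AUC_iv/D_iv) = (128.45225/225)/(320.7455/150) = 0.570899/2.1383 = 0.2670

F = 0.267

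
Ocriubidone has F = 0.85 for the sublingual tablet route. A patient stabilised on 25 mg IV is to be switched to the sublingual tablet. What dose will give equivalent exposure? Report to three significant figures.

For equal systemic exposure: F × D_ev = D_iv
D_ev = D_iv / F = 25 / 0.85 = 29.4118 mg

D_sublingual = 29.4 mg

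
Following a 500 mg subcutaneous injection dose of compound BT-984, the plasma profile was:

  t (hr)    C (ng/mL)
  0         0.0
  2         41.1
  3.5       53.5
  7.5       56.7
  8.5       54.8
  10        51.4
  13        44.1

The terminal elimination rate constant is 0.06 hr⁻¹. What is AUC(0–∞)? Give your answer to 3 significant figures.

AUC = 1350 ng/mL·hr

Trapezoidal AUC_0→13:
  [0→2]: (0.0+41.1)/2 × 2 = 41.1
  [2→3.5]: (41.1+53.5)/2 × 1.5 = 70.95
  [3.5→7.5]: (53.5+56.7)/2 × 4 = 220.4
  [7.5→8.5]: (56.7+54.8)/2 × 1 = 55.75
  [8.5→10]: (54.8+51.4)/2 × 1.5 = 79.65
  [10→13]: (51.4+44.1)/2 × 3 = 143.25
  Sum = 611.1 ng/mL·hr
Extrapolated tail: C_last / k_e = 44.1 / 0.06 = 735.000
AUC_0→∞ = 611.1 + 735.000 = 1346.1 ng/mL·hr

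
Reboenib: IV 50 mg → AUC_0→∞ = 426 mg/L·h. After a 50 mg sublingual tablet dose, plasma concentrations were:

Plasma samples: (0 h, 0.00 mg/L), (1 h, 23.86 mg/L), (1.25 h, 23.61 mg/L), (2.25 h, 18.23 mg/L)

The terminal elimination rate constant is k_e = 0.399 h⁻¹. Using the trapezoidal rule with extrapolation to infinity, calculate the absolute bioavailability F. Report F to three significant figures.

Trapezoidal AUC_0→2.25 (sublingual tablet):
  [0→1]: (0.00+23.86)/2 × 1 = 11.93
  [1→1.25]: (23.86+23.61)/2 × 0.25 = 5.93375
  [1.25→2.25]: (23.61+18.23)/2 × 1 = 20.92
  Sum = 38.78375 mg/L·h
Tail: C_last/k_e = 18.23/0.399 = 45.689
AUC_0→∞ (sublingual tablet) = 38.78375 + 45.689 = 84.47275 mg/L·h
F = (AUC_ev/D_ev)/(AUC_iv/D_iv) = (84.47275/50)/(426/50) = 1.689455/8.52 = 0.1983

F = 0.198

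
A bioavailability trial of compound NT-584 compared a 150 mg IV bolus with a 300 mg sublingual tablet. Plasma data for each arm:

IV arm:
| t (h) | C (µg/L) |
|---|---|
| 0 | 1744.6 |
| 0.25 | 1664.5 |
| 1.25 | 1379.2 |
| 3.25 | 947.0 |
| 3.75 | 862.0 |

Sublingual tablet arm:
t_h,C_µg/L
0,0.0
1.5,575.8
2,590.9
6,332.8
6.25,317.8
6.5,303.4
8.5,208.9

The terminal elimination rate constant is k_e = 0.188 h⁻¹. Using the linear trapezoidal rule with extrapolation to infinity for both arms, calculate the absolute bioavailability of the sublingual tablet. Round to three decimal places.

Trapezoidal AUC_0→3.75 (IV):
  [0→0.25]: (1744.6+1664.5)/2 × 0.25 = 426.1375
  [0.25→1.25]: (1664.5+1379.2)/2 × 1 = 1521.85
  [1.25→3.25]: (1379.2+947.0)/2 × 2 = 2326.2
  [3.25→3.75]: (947.0+862.0)/2 × 0.5 = 452.25
  Sum = 4726.4375 µg/L·h
IV tail: 862.0/0.188 = 4585.106; AUC_iv,0→∞ = 4726.4375 + 4585.106 = 9311.5435 µg/L·h
Trapezoidal AUC_0→8.5 (sublingual tablet):
  [0→1.5]: (0.0+575.8)/2 × 1.5 = 431.85
  [1.5→2]: (575.8+590.9)/2 × 0.5 = 291.675
  [2→6]: (590.9+332.8)/2 × 4 = 1847.4
  [6→6.25]: (332.8+317.8)/2 × 0.25 = 81.325
  [6.25→6.5]: (317.8+303.4)/2 × 0.25 = 77.65
  [6.5→8.5]: (303.4+208.9)/2 × 2 = 512.3
  Sum = 3242.2 µg/L·h
sublingual tablet tail: 208.9/0.188 = 1111.170; AUC_ev,0→∞ = 3242.2 + 1111.170 = 4353.37 µg/L·h
F = (AUC_ev/D_ev)/(AUC_iv/D_iv) = (4353.37/300)/(9311.5435/150) = 14.5112/62.077 = 0.2338

F = 0.234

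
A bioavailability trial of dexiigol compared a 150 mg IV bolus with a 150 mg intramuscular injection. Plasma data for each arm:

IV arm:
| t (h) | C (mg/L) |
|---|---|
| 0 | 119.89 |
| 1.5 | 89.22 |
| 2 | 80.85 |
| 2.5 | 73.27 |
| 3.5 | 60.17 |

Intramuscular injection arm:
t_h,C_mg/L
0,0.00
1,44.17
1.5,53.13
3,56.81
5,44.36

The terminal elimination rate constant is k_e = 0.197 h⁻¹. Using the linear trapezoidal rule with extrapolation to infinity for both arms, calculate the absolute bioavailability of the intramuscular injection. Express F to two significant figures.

F = 0.75

Trapezoidal AUC_0→3.5 (IV):
  [0→1.5]: (119.89+89.22)/2 × 1.5 = 156.8325
  [1.5→2]: (89.22+80.85)/2 × 0.5 = 42.5175
  [2→2.5]: (80.85+73.27)/2 × 0.5 = 38.53
  [2.5→3.5]: (73.27+60.17)/2 × 1 = 66.72
  Sum = 304.6 mg/L·h
IV tail: 60.17/0.197 = 305.431; AUC_iv,0→∞ = 304.6 + 305.431 = 610.031 mg/L·h
Trapezoidal AUC_0→5 (intramuscular injection):
  [0→1]: (0.00+44.17)/2 × 1 = 22.085
  [1→1.5]: (44.17+53.13)/2 × 0.5 = 24.325
  [1.5→3]: (53.13+56.81)/2 × 1.5 = 82.455
  [3→5]: (56.81+44.36)/2 × 2 = 101.17
  Sum = 230.035 mg/L·h
intramuscular injection tail: 44.36/0.197 = 225.178; AUC_ev,0→∞ = 230.035 + 225.178 = 455.213 mg/L·h
F = (AUC_ev/D_ev)/(AUC_iv/D_iv) = (455.213/150)/(610.031/150) = 3.03475/4.06687 = 0.7462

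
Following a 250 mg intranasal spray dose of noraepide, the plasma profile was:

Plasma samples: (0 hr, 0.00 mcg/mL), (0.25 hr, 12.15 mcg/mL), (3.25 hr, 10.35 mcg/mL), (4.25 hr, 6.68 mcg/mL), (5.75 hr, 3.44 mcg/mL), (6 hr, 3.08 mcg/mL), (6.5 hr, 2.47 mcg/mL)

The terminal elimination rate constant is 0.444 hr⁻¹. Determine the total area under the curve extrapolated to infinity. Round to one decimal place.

AUC = 59.1 mcg/mL·hr

Trapezoidal AUC_0→6.5:
  [0→0.25]: (0.00+12.15)/2 × 0.25 = 1.51875
  [0.25→3.25]: (12.15+10.35)/2 × 3 = 33.75
  [3.25→4.25]: (10.35+6.68)/2 × 1 = 8.515
  [4.25→5.75]: (6.68+3.44)/2 × 1.5 = 7.59
  [5.75→6]: (3.44+3.08)/2 × 0.25 = 0.815
  [6→6.5]: (3.08+2.47)/2 × 0.5 = 1.3875
  Sum = 53.57625 mcg/mL·hr
Extrapolated tail: C_last / k_e = 2.47 / 0.444 = 5.563
AUC_0→∞ = 53.57625 + 5.563 = 59.13925 mcg/mL·hr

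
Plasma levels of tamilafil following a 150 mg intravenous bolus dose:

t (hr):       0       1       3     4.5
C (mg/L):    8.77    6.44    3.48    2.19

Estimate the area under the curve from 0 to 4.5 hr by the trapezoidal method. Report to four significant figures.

Trapezoidal AUC_0→4.5:
  [0→1]: (8.77+6.44)/2 × 1 = 7.605
  [1→3]: (6.44+3.48)/2 × 2 = 9.92
  [3→4.5]: (3.48+2.19)/2 × 1.5 = 4.2525
  Sum = 21.7775 mg/L·hr

AUC = 21.78 mg/L·hr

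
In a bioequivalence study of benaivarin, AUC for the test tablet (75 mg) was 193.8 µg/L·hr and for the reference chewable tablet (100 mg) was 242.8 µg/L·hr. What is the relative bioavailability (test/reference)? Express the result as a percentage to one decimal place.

F_rel = (AUC_test/D_test) / (AUC_ref/D_ref)
      = (193.8/75) / (242.8/100)
      = 2.584 / 2.428 = 1.0643 = 106.43%

F_rel = 106.4%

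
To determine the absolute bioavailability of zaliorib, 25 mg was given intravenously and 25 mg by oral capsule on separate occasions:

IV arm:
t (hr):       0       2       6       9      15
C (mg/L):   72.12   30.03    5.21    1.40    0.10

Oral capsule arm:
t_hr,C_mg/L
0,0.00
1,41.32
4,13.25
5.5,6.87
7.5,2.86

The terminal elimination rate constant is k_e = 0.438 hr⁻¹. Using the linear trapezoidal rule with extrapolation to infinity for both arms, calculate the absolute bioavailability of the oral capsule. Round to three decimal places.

F = 0.715

Trapezoidal AUC_0→15 (IV):
  [0→2]: (72.12+30.03)/2 × 2 = 102.15
  [2→6]: (30.03+5.21)/2 × 4 = 70.48
  [6→9]: (5.21+1.40)/2 × 3 = 9.915
  [9→15]: (1.40+0.10)/2 × 6 = 4.5
  Sum = 187.045 mg/L·hr
IV tail: 0.10/0.438 = 0.228; AUC_iv,0→∞ = 187.045 + 0.228 = 187.273 mg/L·hr
Trapezoidal AUC_0→7.5 (oral capsule):
  [0→1]: (0.00+41.32)/2 × 1 = 20.66
  [1→4]: (41.32+13.25)/2 × 3 = 81.855
  [4→5.5]: (13.25+6.87)/2 × 1.5 = 15.09
  [5.5→7.5]: (6.87+2.86)/2 × 2 = 9.73
  Sum = 127.335 mg/L·hr
oral capsule tail: 2.86/0.438 = 6.530; AUC_ev,0→∞ = 127.335 + 6.530 = 133.865 mg/L·hr
F = (AUC_ev/D_ev)/(AUC_iv/D_iv) = (133.865/25)/(187.273/25) = 5.3546/7.49092 = 0.7148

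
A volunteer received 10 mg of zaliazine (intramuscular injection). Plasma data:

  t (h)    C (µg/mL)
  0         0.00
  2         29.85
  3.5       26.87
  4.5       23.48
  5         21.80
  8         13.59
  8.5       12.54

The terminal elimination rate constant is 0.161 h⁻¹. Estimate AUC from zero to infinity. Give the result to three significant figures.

Trapezoidal AUC_0→8.5:
  [0→2]: (0.00+29.85)/2 × 2 = 29.85
  [2→3.5]: (29.85+26.87)/2 × 1.5 = 42.54
  [3.5→4.5]: (26.87+23.48)/2 × 1 = 25.175
  [4.5→5]: (23.48+21.80)/2 × 0.5 = 11.32
  [5→8]: (21.80+13.59)/2 × 3 = 53.085
  [8→8.5]: (13.59+12.54)/2 × 0.5 = 6.5325
  Sum = 168.5025 µg/mL·h
Extrapolated tail: C_last / k_e = 12.54 / 0.161 = 77.888
AUC_0→∞ = 168.5025 + 77.888 = 246.3905 µg/mL·h

AUC = 246 µg/mL·h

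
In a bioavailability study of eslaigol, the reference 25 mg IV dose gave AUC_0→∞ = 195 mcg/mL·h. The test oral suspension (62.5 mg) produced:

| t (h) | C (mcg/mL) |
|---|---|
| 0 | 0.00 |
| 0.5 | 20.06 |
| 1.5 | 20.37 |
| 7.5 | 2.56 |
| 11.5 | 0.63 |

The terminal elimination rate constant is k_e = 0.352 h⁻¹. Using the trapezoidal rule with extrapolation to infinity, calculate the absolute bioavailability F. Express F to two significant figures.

F = 0.21

Trapezoidal AUC_0→11.5 (oral suspension):
  [0→0.5]: (0.00+20.06)/2 × 0.5 = 5.015
  [0.5→1.5]: (20.06+20.37)/2 × 1 = 20.215
  [1.5→7.5]: (20.37+2.56)/2 × 6 = 68.79
  [7.5→11.5]: (2.56+0.63)/2 × 4 = 6.38
  Sum = 100.4 mcg/mL·h
Tail: C_last/k_e = 0.63/0.352 = 1.790
AUC_0→∞ (oral suspension) = 100.4 + 1.790 = 102.19 mcg/mL·h
F = (AUC_ev/D_ev)/(AUC_iv/D_iv) = (102.19/62.5)/(195/25) = 1.63504/7.8 = 0.2096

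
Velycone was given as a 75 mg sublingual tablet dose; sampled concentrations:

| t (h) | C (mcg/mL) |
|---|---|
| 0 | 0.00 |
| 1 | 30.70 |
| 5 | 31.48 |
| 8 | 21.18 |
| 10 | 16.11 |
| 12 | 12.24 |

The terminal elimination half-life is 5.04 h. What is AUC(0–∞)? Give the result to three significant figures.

Trapezoidal AUC_0→12:
  [0→1]: (0.00+30.70)/2 × 1 = 15.35
  [1→5]: (30.70+31.48)/2 × 4 = 124.36
  [5→8]: (31.48+21.18)/2 × 3 = 78.99
  [8→10]: (21.18+16.11)/2 × 2 = 37.29
  [10→12]: (16.11+12.24)/2 × 2 = 28.35
  Sum = 284.34 mcg/mL·h
k_e = ln2 / t½ = 0.693147 / 5.04 = 0.1375 h^-1
Extrapolated tail: C_last / k_e = 12.24 / 0.1375 = 89.018
AUC_0→∞ = 284.34 + 89.018 = 373.358 mcg/mL·h

AUC = 373 mcg/mL·h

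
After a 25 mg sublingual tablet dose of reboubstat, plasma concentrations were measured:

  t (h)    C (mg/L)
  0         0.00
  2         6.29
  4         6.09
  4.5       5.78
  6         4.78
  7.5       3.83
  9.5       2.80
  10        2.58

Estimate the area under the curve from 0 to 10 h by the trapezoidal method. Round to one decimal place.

Trapezoidal AUC_0→10:
  [0→2]: (0.00+6.29)/2 × 2 = 6.29
  [2→4]: (6.29+6.09)/2 × 2 = 12.38
  [4→4.5]: (6.09+5.78)/2 × 0.5 = 2.9675
  [4.5→6]: (5.78+4.78)/2 × 1.5 = 7.92
  [6→7.5]: (4.78+3.83)/2 × 1.5 = 6.4575
  [7.5→9.5]: (3.83+2.80)/2 × 2 = 6.63
  [9.5→10]: (2.80+2.58)/2 × 0.5 = 1.345
  Sum = 43.99 mg/L·h

AUC = 44.0 mg/L·h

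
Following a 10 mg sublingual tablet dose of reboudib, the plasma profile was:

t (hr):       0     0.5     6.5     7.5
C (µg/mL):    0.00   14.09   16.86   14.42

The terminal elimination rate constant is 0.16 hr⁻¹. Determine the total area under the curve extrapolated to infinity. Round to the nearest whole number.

Trapezoidal AUC_0→7.5:
  [0→0.5]: (0.00+14.09)/2 × 0.5 = 3.5225
  [0.5→6.5]: (14.09+16.86)/2 × 6 = 92.85
  [6.5→7.5]: (16.86+14.42)/2 × 1 = 15.64
  Sum = 112.0125 µg/mL·hr
Extrapolated tail: C_last / k_e = 14.42 / 0.16 = 90.125
AUC_0→∞ = 112.0125 + 90.125 = 202.1375 µg/mL·hr

AUC = 202 µg/mL·hr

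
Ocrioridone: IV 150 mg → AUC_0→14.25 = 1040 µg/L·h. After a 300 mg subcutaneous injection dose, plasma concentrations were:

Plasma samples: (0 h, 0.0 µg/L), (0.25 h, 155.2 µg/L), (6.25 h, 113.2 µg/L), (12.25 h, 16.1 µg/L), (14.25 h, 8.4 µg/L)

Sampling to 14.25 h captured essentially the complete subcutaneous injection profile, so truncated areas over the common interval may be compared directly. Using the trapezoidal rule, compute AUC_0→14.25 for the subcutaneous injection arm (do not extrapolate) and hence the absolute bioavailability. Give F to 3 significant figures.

F = 0.595

Trapezoidal AUC_0→14.25 (subcutaneous injection):
  [0→0.25]: (0.0+155.2)/2 × 0.25 = 19.4
  [0.25→6.25]: (155.2+113.2)/2 × 6 = 805.2
  [6.25→12.25]: (113.2+16.1)/2 × 6 = 387.9
  [12.25→14.25]: (16.1+8.4)/2 × 2 = 24.5
  Sum = 1237.0 µg/L·h
F = (AUC_ev/D_ev)/(AUC_iv/D_iv) = (1237.0/300)/(1040/150) = 4.12333/6.93333 = 0.5947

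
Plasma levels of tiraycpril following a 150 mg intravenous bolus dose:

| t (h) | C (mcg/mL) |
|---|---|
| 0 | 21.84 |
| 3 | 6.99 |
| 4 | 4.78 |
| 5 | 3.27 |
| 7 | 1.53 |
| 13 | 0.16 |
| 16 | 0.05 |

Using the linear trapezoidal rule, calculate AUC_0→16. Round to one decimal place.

AUC = 63.3 mcg/mL·h

Trapezoidal AUC_0→16:
  [0→3]: (21.84+6.99)/2 × 3 = 43.245
  [3→4]: (6.99+4.78)/2 × 1 = 5.885
  [4→5]: (4.78+3.27)/2 × 1 = 4.025
  [5→7]: (3.27+1.53)/2 × 2 = 4.8
  [7→13]: (1.53+0.16)/2 × 6 = 5.07
  [13→16]: (0.16+0.05)/2 × 3 = 0.315
  Sum = 63.34 mcg/mL·h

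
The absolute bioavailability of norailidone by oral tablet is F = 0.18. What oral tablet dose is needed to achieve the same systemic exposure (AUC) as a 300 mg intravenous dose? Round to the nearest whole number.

For equal systemic exposure: F × D_ev = D_iv
D_ev = D_iv / F = 300 / 0.18 = 1666.67 mg

D_oral = 1667 mg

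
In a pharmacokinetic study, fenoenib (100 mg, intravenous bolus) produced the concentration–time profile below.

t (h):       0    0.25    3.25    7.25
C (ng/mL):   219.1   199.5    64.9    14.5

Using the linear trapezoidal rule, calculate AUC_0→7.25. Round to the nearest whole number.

AUC = 608 ng/mL·h

Trapezoidal AUC_0→7.25:
  [0→0.25]: (219.1+199.5)/2 × 0.25 = 52.325
  [0.25→3.25]: (199.5+64.9)/2 × 3 = 396.6
  [3.25→7.25]: (64.9+14.5)/2 × 4 = 158.8
  Sum = 607.725 ng/mL·h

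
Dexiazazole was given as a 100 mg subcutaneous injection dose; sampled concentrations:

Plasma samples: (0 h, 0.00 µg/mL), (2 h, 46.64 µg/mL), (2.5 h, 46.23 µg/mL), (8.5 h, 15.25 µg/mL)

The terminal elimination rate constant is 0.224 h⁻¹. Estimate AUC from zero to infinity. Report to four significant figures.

Trapezoidal AUC_0→8.5:
  [0→2]: (0.00+46.64)/2 × 2 = 46.64
  [2→2.5]: (46.64+46.23)/2 × 0.5 = 23.2175
  [2.5→8.5]: (46.23+15.25)/2 × 6 = 184.44
  Sum = 254.2975 µg/mL·h
Extrapolated tail: C_last / k_e = 15.25 / 0.224 = 68.080
AUC_0→∞ = 254.2975 + 68.080 = 322.3775 µg/mL·h

AUC = 322.4 µg/mL·h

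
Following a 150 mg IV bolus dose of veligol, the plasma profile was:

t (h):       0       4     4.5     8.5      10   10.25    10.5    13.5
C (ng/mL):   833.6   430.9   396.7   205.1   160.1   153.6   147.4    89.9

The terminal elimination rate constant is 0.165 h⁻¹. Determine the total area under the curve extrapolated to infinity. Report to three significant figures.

Trapezoidal AUC_0→13.5:
  [0→4]: (833.6+430.9)/2 × 4 = 2529.0
  [4→4.5]: (430.9+396.7)/2 × 0.5 = 206.9
  [4.5→8.5]: (396.7+205.1)/2 × 4 = 1203.6
  [8.5→10]: (205.1+160.1)/2 × 1.5 = 273.9
  [10→10.25]: (160.1+153.6)/2 × 0.25 = 39.2125
  [10.25→10.5]: (153.6+147.4)/2 × 0.25 = 37.625
  [10.5→13.5]: (147.4+89.9)/2 × 3 = 355.95
  Sum = 4646.1875 ng/mL·h
Extrapolated tail: C_last / k_e = 89.9 / 0.165 = 544.848
AUC_0→∞ = 4646.1875 + 544.848 = 5191.0355 ng/mL·h

AUC = 5190 ng/mL·h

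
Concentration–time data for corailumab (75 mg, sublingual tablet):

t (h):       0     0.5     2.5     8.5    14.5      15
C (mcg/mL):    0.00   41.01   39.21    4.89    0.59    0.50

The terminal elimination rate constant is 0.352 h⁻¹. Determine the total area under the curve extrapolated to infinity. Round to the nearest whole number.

Trapezoidal AUC_0→15:
  [0→0.5]: (0.00+41.01)/2 × 0.5 = 10.2525
  [0.5→2.5]: (41.01+39.21)/2 × 2 = 80.22
  [2.5→8.5]: (39.21+4.89)/2 × 6 = 132.3
  [8.5→14.5]: (4.89+0.59)/2 × 6 = 16.44
  [14.5→15]: (0.59+0.50)/2 × 0.5 = 0.2725
  Sum = 239.485 mcg/mL·h
Extrapolated tail: C_last / k_e = 0.50 / 0.352 = 1.420
AUC_0→∞ = 239.485 + 1.420 = 240.905 mcg/mL·h

AUC = 241 mcg/mL·h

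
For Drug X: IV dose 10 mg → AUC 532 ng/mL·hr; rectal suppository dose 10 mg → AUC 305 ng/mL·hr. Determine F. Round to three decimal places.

F = (AUC_ev / D_ev) / (AUC_iv / D_iv)
  = (305/10) / (532/10)
  = 30.5 / 53.2 = 0.5733

F = 0.573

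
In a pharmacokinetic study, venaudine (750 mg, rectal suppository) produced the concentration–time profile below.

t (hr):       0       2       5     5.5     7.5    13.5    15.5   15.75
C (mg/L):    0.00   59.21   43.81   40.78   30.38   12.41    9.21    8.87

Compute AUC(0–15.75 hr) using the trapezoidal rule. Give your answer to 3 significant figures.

AUC = 458 mg/L·hr

Trapezoidal AUC_0→15.75:
  [0→2]: (0.00+59.21)/2 × 2 = 59.21
  [2→5]: (59.21+43.81)/2 × 3 = 154.53
  [5→5.5]: (43.81+40.78)/2 × 0.5 = 21.1475
  [5.5→7.5]: (40.78+30.38)/2 × 2 = 71.16
  [7.5→13.5]: (30.38+12.41)/2 × 6 = 128.37
  [13.5→15.5]: (12.41+9.21)/2 × 2 = 21.62
  [15.5→15.75]: (9.21+8.87)/2 × 0.25 = 2.26
  Sum = 458.2975 mg/L·hr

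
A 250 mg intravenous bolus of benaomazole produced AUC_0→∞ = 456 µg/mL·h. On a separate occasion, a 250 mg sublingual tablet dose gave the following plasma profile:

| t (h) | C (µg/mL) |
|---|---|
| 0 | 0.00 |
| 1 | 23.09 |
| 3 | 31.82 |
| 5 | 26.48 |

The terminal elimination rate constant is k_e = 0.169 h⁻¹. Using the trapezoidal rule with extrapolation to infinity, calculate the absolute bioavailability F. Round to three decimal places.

F = 0.617

Trapezoidal AUC_0→5 (sublingual tablet):
  [0→1]: (0.00+23.09)/2 × 1 = 11.545
  [1→3]: (23.09+31.82)/2 × 2 = 54.91
  [3→5]: (31.82+26.48)/2 × 2 = 58.3
  Sum = 124.755 µg/mL·h
Tail: C_last/k_e = 26.48/0.169 = 156.686
AUC_0→∞ (sublingual tablet) = 124.755 + 156.686 = 281.441 µg/mL·h
F = (AUC_ev/D_ev)/(AUC_iv/D_iv) = (281.441/250)/(456/250) = 1.125764/1.824 = 0.6172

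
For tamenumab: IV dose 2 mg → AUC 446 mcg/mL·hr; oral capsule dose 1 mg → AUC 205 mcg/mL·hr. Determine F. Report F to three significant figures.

F = 0.919

F = (AUC_ev / D_ev) / (AUC_iv / D_iv)
  = (205/1) / (446/2)
  = 205 / 223 = 0.9193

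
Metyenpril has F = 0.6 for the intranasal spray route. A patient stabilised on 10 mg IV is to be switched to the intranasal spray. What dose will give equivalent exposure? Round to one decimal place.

D_intranasal = 16.7 mg

For equal systemic exposure: F × D_ev = D_iv
D_ev = D_iv / F = 10 / 0.6 = 16.6667 mg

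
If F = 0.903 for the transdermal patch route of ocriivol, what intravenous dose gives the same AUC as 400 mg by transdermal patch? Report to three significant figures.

Systemic exposure from an extravascular dose = F × D_ev, so the equivalent IV dose is F × D_ev.
D_iv = F × D_ev = 0.903 × 400 = 361.2 mg

D_iv = 361 mg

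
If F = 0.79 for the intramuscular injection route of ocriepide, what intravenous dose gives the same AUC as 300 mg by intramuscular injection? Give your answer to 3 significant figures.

D_iv = 237 mg

Systemic exposure from an extravascular dose = F × D_ev, so the equivalent IV dose is F × D_ev.
D_iv = F × D_ev = 0.79 × 300 = 237 mg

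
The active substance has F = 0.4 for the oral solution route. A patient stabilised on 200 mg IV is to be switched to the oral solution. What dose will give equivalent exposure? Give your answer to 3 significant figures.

For equal systemic exposure: F × D_ev = D_iv
D_ev = D_iv / F = 200 / 0.4 = 500 mg

D_oral = 500 mg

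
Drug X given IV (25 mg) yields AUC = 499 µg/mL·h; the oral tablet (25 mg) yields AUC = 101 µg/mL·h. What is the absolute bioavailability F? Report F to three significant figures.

F = 0.202

F = (AUC_ev / D_ev) / (AUC_iv / D_iv)
  = (101/25) / (499/25)
  = 4.04 / 19.96 = 0.2024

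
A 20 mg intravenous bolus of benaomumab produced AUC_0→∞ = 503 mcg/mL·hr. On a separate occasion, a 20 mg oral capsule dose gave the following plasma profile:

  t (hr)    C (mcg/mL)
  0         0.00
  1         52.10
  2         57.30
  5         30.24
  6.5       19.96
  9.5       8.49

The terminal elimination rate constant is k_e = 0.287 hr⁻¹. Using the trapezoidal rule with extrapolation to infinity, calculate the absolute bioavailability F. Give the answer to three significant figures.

F = 0.640

Trapezoidal AUC_0→9.5 (oral capsule):
  [0→1]: (0.00+52.10)/2 × 1 = 26.05
  [1→2]: (52.10+57.30)/2 × 1 = 54.7
  [2→5]: (57.30+30.24)/2 × 3 = 131.31
  [5→6.5]: (30.24+19.96)/2 × 1.5 = 37.65
  [6.5→9.5]: (19.96+8.49)/2 × 3 = 42.675
  Sum = 292.385 mcg/mL·hr
Tail: C_last/k_e = 8.49/0.287 = 29.582
AUC_0→∞ (oral capsule) = 292.385 + 29.582 = 321.967 mcg/mL·hr
F = (AUC_ev/D_ev)/(AUC_iv/D_iv) = (321.967/20)/(503/20) = 16.09835/25.15 = 0.6401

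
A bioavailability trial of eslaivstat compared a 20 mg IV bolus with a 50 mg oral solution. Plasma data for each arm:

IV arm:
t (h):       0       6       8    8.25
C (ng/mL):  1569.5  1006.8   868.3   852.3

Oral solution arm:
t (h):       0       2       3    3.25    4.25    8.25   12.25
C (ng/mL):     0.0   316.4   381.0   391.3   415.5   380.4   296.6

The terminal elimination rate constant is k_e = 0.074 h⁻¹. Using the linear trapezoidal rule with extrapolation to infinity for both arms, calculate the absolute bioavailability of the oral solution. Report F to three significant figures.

F = 0.152

Trapezoidal AUC_0→8.25 (IV):
  [0→6]: (1569.5+1006.8)/2 × 6 = 7728.9
  [6→8]: (1006.8+868.3)/2 × 2 = 1875.1
  [8→8.25]: (868.3+852.3)/2 × 0.25 = 215.075
  Sum = 9819.075 ng/mL·h
IV tail: 852.3/0.074 = 11517.568; AUC_iv,0→∞ = 9819.075 + 11517.568 = 21336.643 ng/mL·h
Trapezoidal AUC_0→12.25 (oral solution):
  [0→2]: (0.0+316.4)/2 × 2 = 316.4
  [2→3]: (316.4+381.0)/2 × 1 = 348.7
  [3→3.25]: (381.0+391.3)/2 × 0.25 = 96.5375
  [3.25→4.25]: (391.3+415.5)/2 × 1 = 403.4
  [4.25→8.25]: (415.5+380.4)/2 × 4 = 1591.8
  [8.25→12.25]: (380.4+296.6)/2 × 4 = 1354.0
  Sum = 4110.8375 ng/mL·h
oral solution tail: 296.6/0.074 = 4008.108; AUC_ev,0→∞ = 4110.8375 + 4008.108 = 8118.9455 ng/mL·h
F = (AUC_ev/D_ev)/(AUC_iv/D_iv) = (8118.9455/50)/(21336.643/20) = 162.37891/1066.83 = 0.1522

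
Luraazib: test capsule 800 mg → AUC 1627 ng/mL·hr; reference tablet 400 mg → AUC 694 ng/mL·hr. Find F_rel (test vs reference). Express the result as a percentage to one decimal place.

F_rel = (AUC_test/D_test) / (AUC_ref/D_ref)
      = (1627/800) / (694/400)
      = 2.03375 / 1.735 = 1.1722 = 117.22%

F_rel = 117.2%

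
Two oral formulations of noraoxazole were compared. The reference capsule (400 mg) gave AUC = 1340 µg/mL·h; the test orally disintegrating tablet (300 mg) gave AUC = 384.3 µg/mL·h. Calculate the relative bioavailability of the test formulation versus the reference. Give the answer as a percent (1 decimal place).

F_rel = (AUC_test/D_test) / (AUC_ref/D_ref)
      = (384.3/300) / (1340/400)
      = 1.281 / 3.35 = 0.3824 = 38.24%

F_rel = 38.2%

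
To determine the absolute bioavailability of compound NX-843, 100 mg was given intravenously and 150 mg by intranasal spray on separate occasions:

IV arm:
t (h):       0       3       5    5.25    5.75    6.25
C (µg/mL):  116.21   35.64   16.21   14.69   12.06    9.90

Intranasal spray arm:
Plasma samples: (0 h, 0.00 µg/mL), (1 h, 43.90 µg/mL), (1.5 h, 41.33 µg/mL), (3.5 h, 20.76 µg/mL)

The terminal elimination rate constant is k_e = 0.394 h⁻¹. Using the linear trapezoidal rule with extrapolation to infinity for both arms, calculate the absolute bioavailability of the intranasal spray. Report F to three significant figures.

Trapezoidal AUC_0→6.25 (IV):
  [0→3]: (116.21+35.64)/2 × 3 = 227.775
  [3→5]: (35.64+16.21)/2 × 2 = 51.85
  [5→5.25]: (16.21+14.69)/2 × 0.25 = 3.8625
  [5.25→5.75]: (14.69+12.06)/2 × 0.5 = 6.6875
  [5.75→6.25]: (12.06+9.90)/2 × 0.5 = 5.49
  Sum = 295.665 µg/mL·h
IV tail: 9.90/0.394 = 25.127; AUC_iv,0→∞ = 295.665 + 25.127 = 320.792 µg/mL·h
Trapezoidal AUC_0→3.5 (intranasal spray):
  [0→1]: (0.00+43.90)/2 × 1 = 21.95
  [1→1.5]: (43.90+41.33)/2 × 0.5 = 21.3075
  [1.5→3.5]: (41.33+20.76)/2 × 2 = 62.09
  Sum = 105.3475 µg/mL·h
intranasal spray tail: 20.76/0.394 = 52.690; AUC_ev,0→∞ = 105.3475 + 52.690 = 158.0375 µg/mL·h
F = (AUC_ev/D_ev)/(AUC_iv/D_iv) = (158.0375/150)/(320.792/100) = 1.05358/3.20792 = 0.3284

F = 0.328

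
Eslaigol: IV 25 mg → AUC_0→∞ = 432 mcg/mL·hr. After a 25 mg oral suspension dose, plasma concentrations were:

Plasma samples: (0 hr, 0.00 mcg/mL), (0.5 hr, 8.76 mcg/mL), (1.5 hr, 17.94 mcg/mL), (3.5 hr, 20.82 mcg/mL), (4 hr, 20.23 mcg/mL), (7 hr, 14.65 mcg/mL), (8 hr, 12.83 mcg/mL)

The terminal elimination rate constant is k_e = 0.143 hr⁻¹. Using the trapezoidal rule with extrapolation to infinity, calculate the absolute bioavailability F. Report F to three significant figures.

Trapezoidal AUC_0→8 (oral suspension):
  [0→0.5]: (0.00+8.76)/2 × 0.5 = 2.19
  [0.5→1.5]: (8.76+17.94)/2 × 1 = 13.35
  [1.5→3.5]: (17.94+20.82)/2 × 2 = 38.76
  [3.5→4]: (20.82+20.23)/2 × 0.5 = 10.2625
  [4→7]: (20.23+14.65)/2 × 3 = 52.32
  [7→8]: (14.65+12.83)/2 × 1 = 13.74
  Sum = 130.6225 mcg/mL·hr
Tail: C_last/k_e = 12.83/0.143 = 89.720
AUC_0→∞ (oral suspension) = 130.6225 + 89.720 = 220.3425 mcg/mL·hr
F = (AUC_ev/D_ev)/(AUC_iv/D_iv) = (220.3425/25)/(432/25) = 8.8137/17.28 = 0.5101

F = 0.510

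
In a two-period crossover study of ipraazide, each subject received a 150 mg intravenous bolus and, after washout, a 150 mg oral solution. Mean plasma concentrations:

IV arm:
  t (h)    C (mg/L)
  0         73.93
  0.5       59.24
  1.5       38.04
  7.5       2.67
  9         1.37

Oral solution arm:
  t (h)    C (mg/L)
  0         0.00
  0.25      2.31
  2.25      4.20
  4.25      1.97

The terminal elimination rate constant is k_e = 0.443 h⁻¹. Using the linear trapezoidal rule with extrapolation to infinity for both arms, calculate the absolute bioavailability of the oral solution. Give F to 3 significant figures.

Trapezoidal AUC_0→9 (IV):
  [0→0.5]: (73.93+59.24)/2 × 0.5 = 33.2925
  [0.5→1.5]: (59.24+38.04)/2 × 1 = 48.64
  [1.5→7.5]: (38.04+2.67)/2 × 6 = 122.13
  [7.5→9]: (2.67+1.37)/2 × 1.5 = 3.03
  Sum = 207.0925 mg/L·h
IV tail: 1.37/0.443 = 3.093; AUC_iv,0→∞ = 207.0925 + 3.093 = 210.1855 mg/L·h
Trapezoidal AUC_0→4.25 (oral solution):
  [0→0.25]: (0.00+2.31)/2 × 0.25 = 0.28875
  [0.25→2.25]: (2.31+4.20)/2 × 2 = 6.51
  [2.25→4.25]: (4.20+1.97)/2 × 2 = 6.17
  Sum = 12.96875 mg/L·h
oral solution tail: 1.97/0.443 = 4.447; AUC_ev,0→∞ = 12.96875 + 4.447 = 17.41575 mg/L·h
F = (AUC_ev/D_ev)/(AUC_iv/D_iv) = (17.41575/150)/(210.1855/150) = 0.116105/1.40124 = 0.0829

F = 0.0829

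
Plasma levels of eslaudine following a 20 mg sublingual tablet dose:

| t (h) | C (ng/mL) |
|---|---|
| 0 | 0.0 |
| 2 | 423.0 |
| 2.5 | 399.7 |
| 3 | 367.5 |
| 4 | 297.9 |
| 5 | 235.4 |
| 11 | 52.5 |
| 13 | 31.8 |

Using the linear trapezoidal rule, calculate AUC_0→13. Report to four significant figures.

Trapezoidal AUC_0→13:
  [0→2]: (0.0+423.0)/2 × 2 = 423.0
  [2→2.5]: (423.0+399.7)/2 × 0.5 = 205.675
  [2.5→3]: (399.7+367.5)/2 × 0.5 = 191.8
  [3→4]: (367.5+297.9)/2 × 1 = 332.7
  [4→5]: (297.9+235.4)/2 × 1 = 266.65
  [5→11]: (235.4+52.5)/2 × 6 = 863.7
  [11→13]: (52.5+31.8)/2 × 2 = 84.3
  Sum = 2367.825 ng/mL·h

AUC = 2368 ng/mL·h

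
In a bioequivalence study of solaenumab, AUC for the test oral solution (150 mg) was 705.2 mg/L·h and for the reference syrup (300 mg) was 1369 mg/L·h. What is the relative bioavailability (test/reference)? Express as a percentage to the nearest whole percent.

F_rel = 103%

F_rel = (AUC_test/D_test) / (AUC_ref/D_ref)
      = (705.2/150) / (1369/300)
      = 4.70133 / 4.56333 = 1.0302 = 103.02%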